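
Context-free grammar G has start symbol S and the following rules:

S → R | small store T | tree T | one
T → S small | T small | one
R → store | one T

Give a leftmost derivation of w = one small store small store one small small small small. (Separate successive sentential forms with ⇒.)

S ⇒ R   [S → R]
R ⇒ one T   [R → one T]
one T ⇒ one S small   [T → S small]
one S small ⇒ one small store T small   [S → small store T]
one small store T small ⇒ one small store T small small   [T → T small]
one small store T small small ⇒ one small store S small small small   [T → S small]
one small store S small small small ⇒ one small store small store T small small small   [S → small store T]
one small store small store T small small small ⇒ one small store small store T small small small small   [T → T small]
one small store small store T small small small small ⇒ one small store small store one small small small small   [T → one]

S ⇒ R ⇒ one T ⇒ one S small ⇒ one small store T small ⇒ one small store T small small ⇒ one small store S small small small ⇒ one small store small store T small small small ⇒ one small store small store T small small small small ⇒ one small store small store one small small small small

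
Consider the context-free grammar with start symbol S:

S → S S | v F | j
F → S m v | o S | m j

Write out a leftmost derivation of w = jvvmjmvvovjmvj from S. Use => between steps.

S => SS => SSS => jSS => jvFS => jvSmvS => jvvFmvS => jvvmjmvS => jvvmjmvSS => jvvmjmvvFS => jvvmjmvvoSS => jvvmjmvvovFS => jvvmjmvvovSmvS => jvvmjmvvovjmvS => jvvmjmvvovjmvj

S => SS   [S → S S]
SS => SSS   [S → S S]
SSS => jSS   [S → j]
jSS => jvFS   [S → v F]
jvFS => jvSmvS   [F → S m v]
jvSmvS => jvvFmvS   [S → v F]
jvvFmvS => jvvmjmvS   [F → m j]
jvvmjmvS => jvvmjmvSS   [S → S S]
jvvmjmvSS => jvvmjmvvFS   [S → v F]
jvvmjmvvFS => jvvmjmvvoSS   [F → o S]
jvvmjmvvoSS => jvvmjmvvovFS   [S → v F]
jvvmjmvvovFS => jvvmjmvvovSmvS   [F → S m v]
jvvmjmvvovSmvS => jvvmjmvvovjmvS   [S → j]
jvvmjmvvovjmvS => jvvmjmvvovjmvj   [S → j]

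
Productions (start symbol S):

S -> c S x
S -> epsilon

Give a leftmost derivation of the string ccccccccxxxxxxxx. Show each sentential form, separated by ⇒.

S ⇒ cSx ⇒ ccSxx ⇒ cccSxxx ⇒ ccccSxxxx ⇒ cccccSxxxxx ⇒ ccccccSxxxxxx ⇒ cccccccSxxxxxxx ⇒ ccccccccSxxxxxxxx ⇒ ccccccccxxxxxxxx

S ⇒ cSx   [S -> c S x]
cSx ⇒ ccSxx   [S -> c S x]
ccSxx ⇒ cccSxxx   [S -> c S x]
cccSxxx ⇒ ccccSxxxx   [S -> c S x]
ccccSxxxx ⇒ cccccSxxxxx   [S -> c S x]
cccccSxxxxx ⇒ ccccccSxxxxxx   [S -> c S x]
ccccccSxxxxxx ⇒ cccccccSxxxxxxx   [S -> c S x]
cccccccSxxxxxxx ⇒ ccccccccSxxxxxxxx   [S -> c S x]
ccccccccSxxxxxxxx ⇒ ccccccccxxxxxxxx   [S -> epsilon]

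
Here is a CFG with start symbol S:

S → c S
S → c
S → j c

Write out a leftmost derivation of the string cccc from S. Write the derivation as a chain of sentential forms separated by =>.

S => cS => ccS => cccS => cccc

S => cS   [S → c S]
cS => ccS   [S → c S]
ccS => cccS   [S → c S]
cccS => cccc   [S → c]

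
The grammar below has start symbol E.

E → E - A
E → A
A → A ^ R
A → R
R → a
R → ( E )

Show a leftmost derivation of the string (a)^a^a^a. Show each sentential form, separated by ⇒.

E ⇒ A ⇒ A^R ⇒ A^R^R ⇒ A^R^R^R ⇒ R^R^R^R ⇒ (E)^R^R^R ⇒ (A)^R^R^R ⇒ (R)^R^R^R ⇒ (a)^R^R^R ⇒ (a)^a^R^R ⇒ (a)^a^a^R ⇒ (a)^a^a^a

E ⇒ A   [E → A]
A ⇒ A^R   [A → A ^ R]
A^R ⇒ A^R^R   [A → A ^ R]
A^R^R ⇒ A^R^R^R   [A → A ^ R]
A^R^R^R ⇒ R^R^R^R   [A → R]
R^R^R^R ⇒ (E)^R^R^R   [R → ( E )]
(E)^R^R^R ⇒ (A)^R^R^R   [E → A]
(A)^R^R^R ⇒ (R)^R^R^R   [A → R]
(R)^R^R^R ⇒ (a)^R^R^R   [R → a]
(a)^R^R^R ⇒ (a)^a^R^R   [R → a]
(a)^a^R^R ⇒ (a)^a^a^R   [R → a]
(a)^a^a^R ⇒ (a)^a^a^a   [R → a]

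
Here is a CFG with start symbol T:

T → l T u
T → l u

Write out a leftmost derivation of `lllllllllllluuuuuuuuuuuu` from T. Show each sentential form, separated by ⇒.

T ⇒ lTu ⇒ llTuu ⇒ lllTuuu ⇒ llllTuuuu ⇒ lllllTuuuuu ⇒ llllllTuuuuuu ⇒ lllllllTuuuuuuu ⇒ llllllllTuuuuuuuu ⇒ lllllllllTuuuuuuuuu ⇒ llllllllllTuuuuuuuuuu ⇒ lllllllllllTuuuuuuuuuuu ⇒ lllllllllllluuuuuuuuuuuu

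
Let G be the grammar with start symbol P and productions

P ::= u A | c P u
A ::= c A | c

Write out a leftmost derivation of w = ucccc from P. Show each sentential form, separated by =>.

P => uA => ucA => uccA => ucccA => ucccc

P => uA   [P ::= u A]
uA => ucA   [A ::= c A]
ucA => uccA   [A ::= c A]
uccA => ucccA   [A ::= c A]
ucccA => ucccc   [A ::= c]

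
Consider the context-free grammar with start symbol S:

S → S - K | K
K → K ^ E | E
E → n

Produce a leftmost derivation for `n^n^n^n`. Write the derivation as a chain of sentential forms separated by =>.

S => K => K^E => K^E^E => K^E^E^E => E^E^E^E => n^E^E^E => n^n^E^E => n^n^n^E => n^n^n^n

S => K   [S → K]
K => K^E   [K → K ^ E]
K^E => K^E^E   [K → K ^ E]
K^E^E => K^E^E^E   [K → K ^ E]
K^E^E^E => E^E^E^E   [K → E]
E^E^E^E => n^E^E^E   [E → n]
n^E^E^E => n^n^E^E   [E → n]
n^n^E^E => n^n^n^E   [E → n]
n^n^n^E => n^n^n^n   [E → n]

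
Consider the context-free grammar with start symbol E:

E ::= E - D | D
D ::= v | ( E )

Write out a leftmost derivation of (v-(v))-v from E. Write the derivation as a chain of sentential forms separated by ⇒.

E ⇒ E-D ⇒ D-D ⇒ (E)-D ⇒ (E-D)-D ⇒ (D-D)-D ⇒ (v-D)-D ⇒ (v-(E))-D ⇒ (v-(D))-D ⇒ (v-(v))-D ⇒ (v-(v))-v

E ⇒ E-D   [E ::= E - D]
E-D ⇒ D-D   [E ::= D]
D-D ⇒ (E)-D   [D ::= ( E )]
(E)-D ⇒ (E-D)-D   [E ::= E - D]
(E-D)-D ⇒ (D-D)-D   [E ::= D]
(D-D)-D ⇒ (v-D)-D   [D ::= v]
(v-D)-D ⇒ (v-(E))-D   [D ::= ( E )]
(v-(E))-D ⇒ (v-(D))-D   [E ::= D]
(v-(D))-D ⇒ (v-(v))-D   [D ::= v]
(v-(v))-D ⇒ (v-(v))-v   [D ::= v]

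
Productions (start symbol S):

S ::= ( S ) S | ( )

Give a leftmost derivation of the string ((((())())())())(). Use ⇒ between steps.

S ⇒ (S)S   [S ::= ( S ) S]
(S)S ⇒ ((S)S)S   [S ::= ( S ) S]
((S)S)S ⇒ (((S)S)S)S   [S ::= ( S ) S]
(((S)S)S)S ⇒ ((((S)S)S)S)S   [S ::= ( S ) S]
((((S)S)S)S)S ⇒ ((((())S)S)S)S   [S ::= ( )]
((((())S)S)S)S ⇒ ((((())())S)S)S   [S ::= ( )]
((((())())S)S)S ⇒ ((((())())())S)S   [S ::= ( )]
((((())())())S)S ⇒ ((((())())())())S   [S ::= ( )]
((((())())())())S ⇒ ((((())())())())()   [S ::= ( )]

S⇒(S)S⇒((S)S)S⇒(((S)S)S)S⇒((((S)S)S)S)S⇒((((())S)S)S)S⇒((((())())S)S)S⇒((((())())())S)S⇒((((())())())())S⇒((((())())())())()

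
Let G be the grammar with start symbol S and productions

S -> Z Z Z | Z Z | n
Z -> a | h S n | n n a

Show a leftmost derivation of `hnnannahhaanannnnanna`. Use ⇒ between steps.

S ⇒ ZZZ ⇒ hSnZZ ⇒ hZZZnZZ ⇒ hnnaZZnZZ ⇒ hnnannaZnZZ ⇒ hnnannahSnnZZ ⇒ hnnannahZZnnZZ ⇒ hnnannahhSnZnnZZ ⇒ hnnannahhZZnZnnZZ ⇒ hnnannahhaZnZnnZZ ⇒ hnnannahhaanZnnZZ ⇒ hnnannahhaanannZZ ⇒ hnnannahhaanannnnaZ ⇒ hnnannahhaanannnnanna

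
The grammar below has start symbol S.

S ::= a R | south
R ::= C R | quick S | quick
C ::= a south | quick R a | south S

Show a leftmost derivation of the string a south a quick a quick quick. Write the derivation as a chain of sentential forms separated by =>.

S => a R => a C R => a south S R => a south a R R => a south a quick S R => a south a quick a R R => a south a quick a quick R => a south a quick a quick quick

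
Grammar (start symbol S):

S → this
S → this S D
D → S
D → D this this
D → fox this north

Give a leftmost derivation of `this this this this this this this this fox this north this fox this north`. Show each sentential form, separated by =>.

S => this S D => this this S D D => this this this S D D D => this this this this D D D => this this this this S D D => this this this this this S D D D => this this this this this this D D D => this this this this this this S D D => this this this this this this this S D D D => this this this this this this this this D D D => this this this this this this this this fox this north D D => this this this this this this this this fox this north S D => this this this this this this this this fox this north this D => this this this this this this this this fox this north this fox this north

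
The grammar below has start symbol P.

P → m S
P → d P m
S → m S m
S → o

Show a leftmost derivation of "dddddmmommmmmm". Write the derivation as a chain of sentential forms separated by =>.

P => dPm => ddPmm => dddPmmm => ddddPmmmm => dddddPmmmmm => dddddmSmmmmm => dddddmmSmmmmmm => dddddmmommmmmm

P => dPm   [P → d P m]
dPm => ddPmm   [P → d P m]
ddPmm => dddPmmm   [P → d P m]
dddPmmm => ddddPmmmm   [P → d P m]
ddddPmmmm => dddddPmmmmm   [P → d P m]
dddddPmmmmm => dddddmSmmmmm   [P → m S]
dddddmSmmmmm => dddddmmSmmmmmm   [S → m S m]
dddddmmSmmmmmm => dddddmmommmmmm   [S → o]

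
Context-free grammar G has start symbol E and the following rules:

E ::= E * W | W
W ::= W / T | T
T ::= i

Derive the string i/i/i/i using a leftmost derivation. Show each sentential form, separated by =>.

E => W => W/T => W/T/T => W/T/T/T => T/T/T/T => i/T/T/T => i/i/T/T => i/i/i/T => i/i/i/i

E => W   [E ::= W]
W => W/T   [W ::= W / T]
W/T => W/T/T   [W ::= W / T]
W/T/T => W/T/T/T   [W ::= W / T]
W/T/T/T => T/T/T/T   [W ::= T]
T/T/T/T => i/T/T/T   [T ::= i]
i/T/T/T => i/i/T/T   [T ::= i]
i/i/T/T => i/i/i/T   [T ::= i]
i/i/i/T => i/i/i/i   [T ::= i]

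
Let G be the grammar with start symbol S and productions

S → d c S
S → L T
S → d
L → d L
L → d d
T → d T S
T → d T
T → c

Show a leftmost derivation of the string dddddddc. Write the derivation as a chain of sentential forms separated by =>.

S=>LT=>dLT=>ddLT=>dddLT=>ddddLT=>ddddddT=>dddddddT=>dddddddc

S => LT   [S → L T]
LT => dLT   [L → d L]
dLT => ddLT   [L → d L]
ddLT => dddLT   [L → d L]
dddLT => ddddLT   [L → d L]
ddddLT => ddddddT   [L → d d]
ddddddT => dddddddT   [T → d T]
dddddddT => dddddddc   [T → c]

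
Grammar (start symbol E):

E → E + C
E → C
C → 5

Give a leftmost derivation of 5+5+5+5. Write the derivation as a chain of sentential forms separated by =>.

E => E+C   [E → E + C]
E+C => E+C+C   [E → E + C]
E+C+C => E+C+C+C   [E → E + C]
E+C+C+C => C+C+C+C   [E → C]
C+C+C+C => 5+C+C+C   [C → 5]
5+C+C+C => 5+5+C+C   [C → 5]
5+5+C+C => 5+5+5+C   [C → 5]
5+5+5+C => 5+5+5+5   [C → 5]

E => E+C => E+C+C => E+C+C+C => C+C+C+C => 5+C+C+C => 5+5+C+C => 5+5+5+C => 5+5+5+5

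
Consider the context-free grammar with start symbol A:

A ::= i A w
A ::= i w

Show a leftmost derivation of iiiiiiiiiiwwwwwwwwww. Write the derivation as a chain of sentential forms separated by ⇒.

A⇒iAw⇒iiAww⇒iiiAwww⇒iiiiAwwww⇒iiiiiAwwwww⇒iiiiiiAwwwwww⇒iiiiiiiAwwwwwww⇒iiiiiiiiAwwwwwwww⇒iiiiiiiiiAwwwwwwwww⇒iiiiiiiiiiwwwwwwwwww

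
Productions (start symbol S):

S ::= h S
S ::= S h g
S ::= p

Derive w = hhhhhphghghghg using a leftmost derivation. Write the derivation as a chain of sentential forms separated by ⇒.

S⇒hS⇒hShg⇒hhShg⇒hhhShg⇒hhhShghg⇒hhhhShghg⇒hhhhhShghg⇒hhhhhShghghg⇒hhhhhShghghghg⇒hhhhhphghghghg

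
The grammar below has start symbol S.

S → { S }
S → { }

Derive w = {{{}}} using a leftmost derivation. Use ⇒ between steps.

S ⇒ {S}   [S → { S }]
{S} ⇒ {{S}}   [S → { S }]
{{S}} ⇒ {{{}}}   [S → { }]

S⇒{S}⇒{{S}}⇒{{{}}}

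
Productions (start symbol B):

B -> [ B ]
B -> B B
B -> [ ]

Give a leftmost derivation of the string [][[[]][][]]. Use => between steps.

B => BB   [B -> B B]
BB => []B   [B -> [ ]]
[]B => [][B]   [B -> [ B ]]
[][B] => [][BB]   [B -> B B]
[][BB] => [][BBB]   [B -> B B]
[][BBB] => [][[B]BB]   [B -> [ B ]]
[][[B]BB] => [][[[]]BB]   [B -> [ ]]
[][[[]]BB] => [][[[]][]B]   [B -> [ ]]
[][[[]][]B] => [][[[]][][]]   [B -> [ ]]

B => BB => []B => [][B] => [][BB] => [][BBB] => [][[B]BB] => [][[[]]BB] => [][[[]][]B] => [][[[]][][]]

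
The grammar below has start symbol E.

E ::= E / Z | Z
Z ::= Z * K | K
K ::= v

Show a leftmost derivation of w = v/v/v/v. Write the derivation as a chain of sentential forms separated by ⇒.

E ⇒ E/Z ⇒ E/Z/Z ⇒ E/Z/Z/Z ⇒ Z/Z/Z/Z ⇒ K/Z/Z/Z ⇒ v/Z/Z/Z ⇒ v/K/Z/Z ⇒ v/v/Z/Z ⇒ v/v/K/Z ⇒ v/v/v/Z ⇒ v/v/v/K ⇒ v/v/v/v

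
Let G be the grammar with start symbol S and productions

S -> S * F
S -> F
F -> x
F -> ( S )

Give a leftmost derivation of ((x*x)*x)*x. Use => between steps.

S => S*F => F*F => (S)*F => (S*F)*F => (F*F)*F => ((S)*F)*F => ((S*F)*F)*F => ((F*F)*F)*F => ((x*F)*F)*F => ((x*x)*F)*F => ((x*x)*x)*F => ((x*x)*x)*x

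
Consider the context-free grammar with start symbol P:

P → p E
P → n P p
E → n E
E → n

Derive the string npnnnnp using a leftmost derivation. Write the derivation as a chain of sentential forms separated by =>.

P => nPp => npEp => npnEp => npnnEp => npnnnEp => npnnnnp

P => nPp   [P → n P p]
nPp => npEp   [P → p E]
npEp => npnEp   [E → n E]
npnEp => npnnEp   [E → n E]
npnnEp => npnnnEp   [E → n E]
npnnnEp => npnnnnp   [E → n]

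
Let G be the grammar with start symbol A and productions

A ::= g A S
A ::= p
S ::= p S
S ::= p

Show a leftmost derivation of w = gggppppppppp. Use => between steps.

A => gAS => ggASS => gggASSS => gggpSSS => gggppSSS => gggpppSSS => gggppppSSS => gggpppppSSS => gggppppppSSS => gggpppppppSS => gggppppppppS => gggppppppppp

A => gAS   [A ::= g A S]
gAS => ggASS   [A ::= g A S]
ggASS => gggASSS   [A ::= g A S]
gggASSS => gggpSSS   [A ::= p]
gggpSSS => gggppSSS   [S ::= p S]
gggppSSS => gggpppSSS   [S ::= p S]
gggpppSSS => gggppppSSS   [S ::= p S]
gggppppSSS => gggpppppSSS   [S ::= p S]
gggpppppSSS => gggppppppSSS   [S ::= p S]
gggppppppSSS => gggpppppppSS   [S ::= p]
gggpppppppSS => gggppppppppS   [S ::= p]
gggppppppppS => gggppppppppp   [S ::= p]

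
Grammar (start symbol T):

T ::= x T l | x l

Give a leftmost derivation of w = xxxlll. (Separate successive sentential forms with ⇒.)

T ⇒ xTl   [T ::= x T l]
xTl ⇒ xxTll   [T ::= x T l]
xxTll ⇒ xxxlll   [T ::= x l]

T ⇒ xTl ⇒ xxTll ⇒ xxxlll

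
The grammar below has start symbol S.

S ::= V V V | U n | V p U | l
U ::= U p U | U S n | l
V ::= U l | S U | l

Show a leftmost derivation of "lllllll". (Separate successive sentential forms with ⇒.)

S ⇒ VVV ⇒ SUVV ⇒ VVVUVV ⇒ lVVUVV ⇒ llVUVV ⇒ lllUVV ⇒ llllVV ⇒ lllllV ⇒ lllllUl ⇒ lllllll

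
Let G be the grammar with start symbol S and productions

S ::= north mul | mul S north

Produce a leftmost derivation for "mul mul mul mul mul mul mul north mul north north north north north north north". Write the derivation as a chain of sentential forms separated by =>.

S => mul S north => mul mul S north north => mul mul mul S north north north => mul mul mul mul S north north north north => mul mul mul mul mul S north north north north north => mul mul mul mul mul mul S north north north north north north => mul mul mul mul mul mul mul S north north north north north north north => mul mul mul mul mul mul mul north mul north north north north north north north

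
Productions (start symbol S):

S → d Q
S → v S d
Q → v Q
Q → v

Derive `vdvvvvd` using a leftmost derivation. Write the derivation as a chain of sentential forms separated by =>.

S => vSd => vdQd => vdvQd => vdvvQd => vdvvvQd => vdvvvvd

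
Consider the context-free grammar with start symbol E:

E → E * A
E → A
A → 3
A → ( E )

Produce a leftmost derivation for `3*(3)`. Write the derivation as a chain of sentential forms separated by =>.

E=>E*A=>A*A=>3*A=>3*(E)=>3*(A)=>3*(3)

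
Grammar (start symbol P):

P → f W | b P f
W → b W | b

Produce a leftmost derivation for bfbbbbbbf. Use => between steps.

P => bPf => bfWf => bfbWf => bfbbWf => bfbbbWf => bfbbbbWf => bfbbbbbWf => bfbbbbbbf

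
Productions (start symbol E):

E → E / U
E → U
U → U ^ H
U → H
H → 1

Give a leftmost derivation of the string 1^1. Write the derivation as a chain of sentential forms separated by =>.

E => U => U^H => H^H => 1^H => 1^1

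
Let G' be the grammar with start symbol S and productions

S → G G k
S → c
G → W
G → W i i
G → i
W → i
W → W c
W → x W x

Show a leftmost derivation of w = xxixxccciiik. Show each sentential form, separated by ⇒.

S ⇒ GGk   [S → G G k]
GGk ⇒ WiiGk   [G → W i i]
WiiGk ⇒ WciiGk   [W → W c]
WciiGk ⇒ WcciiGk   [W → W c]
WcciiGk ⇒ WccciiGk   [W → W c]
WccciiGk ⇒ xWxccciiGk   [W → x W x]
xWxccciiGk ⇒ xxWxxccciiGk   [W → x W x]
xxWxxccciiGk ⇒ xxixxccciiGk   [W → i]
xxixxccciiGk ⇒ xxixxccciiik   [G → i]

S⇒GGk⇒WiiGk⇒WciiGk⇒WcciiGk⇒WccciiGk⇒xWxccciiGk⇒xxWxxccciiGk⇒xxixxccciiGk⇒xxixxccciiik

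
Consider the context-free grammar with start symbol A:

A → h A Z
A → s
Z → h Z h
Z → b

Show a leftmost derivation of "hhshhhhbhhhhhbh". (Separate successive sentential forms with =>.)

A => hAZ => hhAZZ => hhsZZ => hhshZhZ => hhshhZhhZ => hhshhhZhhhZ => hhshhhhZhhhhZ => hhshhhhbhhhhZ => hhshhhhbhhhhhZh => hhshhhhbhhhhhbh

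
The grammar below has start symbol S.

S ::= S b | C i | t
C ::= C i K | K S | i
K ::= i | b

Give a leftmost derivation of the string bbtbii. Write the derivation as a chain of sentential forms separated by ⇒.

S ⇒ Ci ⇒ KSi ⇒ bSi ⇒ bCii ⇒ bKSii ⇒ bbSii ⇒ bbSbii ⇒ bbtbii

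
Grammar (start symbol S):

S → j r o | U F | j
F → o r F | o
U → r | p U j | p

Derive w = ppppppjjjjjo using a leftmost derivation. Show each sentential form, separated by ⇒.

S⇒UF⇒pUjF⇒ppUjjF⇒pppUjjjF⇒ppppUjjjjF⇒pppppUjjjjjF⇒ppppppjjjjjF⇒ppppppjjjjjo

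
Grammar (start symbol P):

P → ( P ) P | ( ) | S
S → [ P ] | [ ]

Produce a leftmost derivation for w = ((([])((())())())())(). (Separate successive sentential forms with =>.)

P => (P)P   [P → ( P ) P]
(P)P => ((P)P)P   [P → ( P ) P]
((P)P)P => (((P)P)P)P   [P → ( P ) P]
(((P)P)P)P => (((S)P)P)P   [P → S]
(((S)P)P)P => ((([])P)P)P   [S → [ ]]
((([])P)P)P => ((([])(P)P)P)P   [P → ( P ) P]
((([])(P)P)P)P => ((([])((P)P)P)P)P   [P → ( P ) P]
((([])((P)P)P)P)P => ((([])((())P)P)P)P   [P → ( )]
((([])((())P)P)P)P => ((([])((())())P)P)P   [P → ( )]
((([])((())())P)P)P => ((([])((())())())P)P   [P → ( )]
((([])((())())())P)P => ((([])((())())())())P   [P → ( )]
((([])((())())())())P => ((([])((())())())())()   [P → ( )]

P => (P)P => ((P)P)P => (((P)P)P)P => (((S)P)P)P => ((([])P)P)P => ((([])(P)P)P)P => ((([])((P)P)P)P)P => ((([])((())P)P)P)P => ((([])((())())P)P)P => ((([])((())())())P)P => ((([])((())())())())P => ((([])((())())())())()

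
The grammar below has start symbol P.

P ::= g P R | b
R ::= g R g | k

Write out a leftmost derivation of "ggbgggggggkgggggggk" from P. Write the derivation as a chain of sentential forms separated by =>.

P => gPR => ggPRR => ggbRR => ggbgRgR => ggbggRggR => ggbgggRgggR => ggbggggRggggR => ggbgggggRgggggR => ggbggggggRggggggR => ggbgggggggRgggggggR => ggbgggggggkgggggggR => ggbgggggggkgggggggk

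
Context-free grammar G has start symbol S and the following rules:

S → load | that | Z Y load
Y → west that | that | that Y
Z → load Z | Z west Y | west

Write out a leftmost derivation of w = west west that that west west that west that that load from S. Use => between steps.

S => Z Y load   [S → Z Y load]
Z Y load => Z west Y Y load   [Z → Z west Y]
Z west Y Y load => Z west Y west Y Y load   [Z → Z west Y]
Z west Y west Y Y load => Z west Y west Y west Y Y load   [Z → Z west Y]
Z west Y west Y west Y Y load => west west Y west Y west Y Y load   [Z → west]
west west Y west Y west Y Y load => west west that Y west Y west Y Y load   [Y → that Y]
west west that Y west Y west Y Y load => west west that that west Y west Y Y load   [Y → that]
west west that that west Y west Y Y load => west west that that west west that west Y Y load   [Y → west that]
west west that that west west that west Y Y load => west west that that west west that west that Y load   [Y → that]
west west that that west west that west that Y load => west west that that west west that west that that load   [Y → that]

S => Z Y load => Z west Y Y load => Z west Y west Y Y load => Z west Y west Y west Y Y load => west west Y west Y west Y Y load => west west that Y west Y west Y Y load => west west that that west Y west Y Y load => west west that that west west that west Y Y load => west west that that west west that west that Y load => west west that that west west that west that that load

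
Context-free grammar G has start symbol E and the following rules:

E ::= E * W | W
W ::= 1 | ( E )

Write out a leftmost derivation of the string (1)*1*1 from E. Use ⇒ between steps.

E ⇒ E*W   [E ::= E * W]
E*W ⇒ E*W*W   [E ::= E * W]
E*W*W ⇒ W*W*W   [E ::= W]
W*W*W ⇒ (E)*W*W   [W ::= ( E )]
(E)*W*W ⇒ (W)*W*W   [E ::= W]
(W)*W*W ⇒ (1)*W*W   [W ::= 1]
(1)*W*W ⇒ (1)*1*W   [W ::= 1]
(1)*1*W ⇒ (1)*1*1   [W ::= 1]

E ⇒ E*W ⇒ E*W*W ⇒ W*W*W ⇒ (E)*W*W ⇒ (W)*W*W ⇒ (1)*W*W ⇒ (1)*1*W ⇒ (1)*1*1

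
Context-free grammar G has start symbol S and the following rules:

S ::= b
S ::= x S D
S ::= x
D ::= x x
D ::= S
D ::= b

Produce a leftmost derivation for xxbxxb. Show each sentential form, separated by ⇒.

S⇒xSD⇒xxSDD⇒xxbDD⇒xxbxxD⇒xxbxxb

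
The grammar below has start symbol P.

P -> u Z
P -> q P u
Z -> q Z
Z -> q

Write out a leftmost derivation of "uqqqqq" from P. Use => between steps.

P => uZ   [P -> u Z]
uZ => uqZ   [Z -> q Z]
uqZ => uqqZ   [Z -> q Z]
uqqZ => uqqqZ   [Z -> q Z]
uqqqZ => uqqqqZ   [Z -> q Z]
uqqqqZ => uqqqqq   [Z -> q]

P => uZ => uqZ => uqqZ => uqqqZ => uqqqqZ => uqqqqq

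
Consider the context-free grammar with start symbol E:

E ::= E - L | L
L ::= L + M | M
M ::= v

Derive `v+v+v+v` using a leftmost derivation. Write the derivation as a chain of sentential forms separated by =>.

E => L   [E ::= L]
L => L+M   [L ::= L + M]
L+M => L+M+M   [L ::= L + M]
L+M+M => L+M+M+M   [L ::= L + M]
L+M+M+M => M+M+M+M   [L ::= M]
M+M+M+M => v+M+M+M   [M ::= v]
v+M+M+M => v+v+M+M   [M ::= v]
v+v+M+M => v+v+v+M   [M ::= v]
v+v+v+M => v+v+v+v   [M ::= v]

E=>L=>L+M=>L+M+M=>L+M+M+M=>M+M+M+M=>v+M+M+M=>v+v+M+M=>v+v+v+M=>v+v+v+v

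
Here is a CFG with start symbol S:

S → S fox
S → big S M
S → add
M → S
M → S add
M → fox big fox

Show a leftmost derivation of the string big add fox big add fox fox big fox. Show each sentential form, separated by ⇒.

S ⇒ big S M ⇒ big S fox M ⇒ big add fox M ⇒ big add fox S ⇒ big add fox big S M ⇒ big add fox big S fox M ⇒ big add fox big add fox M ⇒ big add fox big add fox fox big fox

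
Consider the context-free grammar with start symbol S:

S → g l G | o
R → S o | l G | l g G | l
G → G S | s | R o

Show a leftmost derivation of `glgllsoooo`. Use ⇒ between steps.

S ⇒ glG ⇒ glRo ⇒ glSoo ⇒ glglGoo ⇒ glglGSoo ⇒ glglRoSoo ⇒ glgllGoSoo ⇒ glgllsoSoo ⇒ glgllsoooo

S ⇒ glG   [S → g l G]
glG ⇒ glRo   [G → R o]
glRo ⇒ glSoo   [R → S o]
glSoo ⇒ glglGoo   [S → g l G]
glglGoo ⇒ glglGSoo   [G → G S]
glglGSoo ⇒ glglRoSoo   [G → R o]
glglRoSoo ⇒ glgllGoSoo   [R → l G]
glgllGoSoo ⇒ glgllsoSoo   [G → s]
glgllsoSoo ⇒ glgllsoooo   [S → o]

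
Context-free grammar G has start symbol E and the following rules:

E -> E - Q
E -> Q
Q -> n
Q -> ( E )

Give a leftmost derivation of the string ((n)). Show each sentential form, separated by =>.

E => Q   [E -> Q]
Q => (E)   [Q -> ( E )]
(E) => (Q)   [E -> Q]
(Q) => ((E))   [Q -> ( E )]
((E)) => ((Q))   [E -> Q]
((Q)) => ((n))   [Q -> n]

E=>Q=>(E)=>(Q)=>((E))=>((Q))=>((n))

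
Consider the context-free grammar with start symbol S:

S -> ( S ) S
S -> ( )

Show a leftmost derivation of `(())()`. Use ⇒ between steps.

S ⇒ (S)S   [S -> ( S ) S]
(S)S ⇒ (())S   [S -> ( )]
(())S ⇒ (())()   [S -> ( )]

S ⇒ (S)S ⇒ (())S ⇒ (())()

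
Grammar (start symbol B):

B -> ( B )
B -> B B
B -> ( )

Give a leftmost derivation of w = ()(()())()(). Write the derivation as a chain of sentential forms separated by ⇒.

B ⇒ BB ⇒ BBB ⇒ ()BB ⇒ ()BBB ⇒ ()(B)BB ⇒ ()(BB)BB ⇒ ()(()B)BB ⇒ ()(()())BB ⇒ ()(()())()B ⇒ ()(()())()()

B ⇒ BB   [B -> B B]
BB ⇒ BBB   [B -> B B]
BBB ⇒ ()BB   [B -> ( )]
()BB ⇒ ()BBB   [B -> B B]
()BBB ⇒ ()(B)BB   [B -> ( B )]
()(B)BB ⇒ ()(BB)BB   [B -> B B]
()(BB)BB ⇒ ()(()B)BB   [B -> ( )]
()(()B)BB ⇒ ()(()())BB   [B -> ( )]
()(()())BB ⇒ ()(()())()B   [B -> ( )]
()(()())()B ⇒ ()(()())()()   [B -> ( )]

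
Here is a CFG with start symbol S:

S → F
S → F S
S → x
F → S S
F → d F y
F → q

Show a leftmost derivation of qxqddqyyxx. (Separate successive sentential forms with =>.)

S=>FS=>qS=>qFS=>qSSS=>qxSS=>qxFSS=>qxqSS=>qxqFSS=>qxqdFySS=>qxqddFyySS=>qxqddqyySS=>qxqddqyyxS=>qxqddqyyxx

S => FS   [S → F S]
FS => qS   [F → q]
qS => qFS   [S → F S]
qFS => qSSS   [F → S S]
qSSS => qxSS   [S → x]
qxSS => qxFSS   [S → F S]
qxFSS => qxqSS   [F → q]
qxqSS => qxqFSS   [S → F S]
qxqFSS => qxqdFySS   [F → d F y]
qxqdFySS => qxqddFyySS   [F → d F y]
qxqddFyySS => qxqddqyySS   [F → q]
qxqddqyySS => qxqddqyyxS   [S → x]
qxqddqyyxS => qxqddqyyxx   [S → x]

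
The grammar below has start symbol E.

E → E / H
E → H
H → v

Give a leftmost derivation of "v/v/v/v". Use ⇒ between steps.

E⇒E/H⇒E/H/H⇒E/H/H/H⇒H/H/H/H⇒v/H/H/H⇒v/v/H/H⇒v/v/v/H⇒v/v/v/v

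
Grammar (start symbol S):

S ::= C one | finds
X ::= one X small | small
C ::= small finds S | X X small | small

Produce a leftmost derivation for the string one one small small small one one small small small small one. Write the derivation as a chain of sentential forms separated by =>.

S => C one   [S ::= C one]
C one => X X small one   [C ::= X X small]
X X small one => one X small X small one   [X ::= one X small]
one X small X small one => one one X small small X small one   [X ::= one X small]
one one X small small X small one => one one small small small X small one   [X ::= small]
one one small small small X small one => one one small small small one X small small one   [X ::= one X small]
one one small small small one X small small one => one one small small small one one X small small small one   [X ::= one X small]
one one small small small one one X small small small one => one one small small small one one small small small small one   [X ::= small]

S => C one => X X small one => one X small X small one => one one X small small X small one => one one small small small X small one => one one small small small one X small small one => one one small small small one one X small small small one => one one small small small one one small small small small one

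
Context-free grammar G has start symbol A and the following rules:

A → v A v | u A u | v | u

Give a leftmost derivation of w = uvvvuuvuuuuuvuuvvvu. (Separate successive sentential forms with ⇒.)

A ⇒ uAu ⇒ uvAvu ⇒ uvvAvvu ⇒ uvvvAvvvu ⇒ uvvvuAuvvvu ⇒ uvvvuuAuuvvvu ⇒ uvvvuuvAvuuvvvu ⇒ uvvvuuvuAuvuuvvvu ⇒ uvvvuuvuuAuuvuuvvvu ⇒ uvvvuuvuuuuuvuuvvvu

A ⇒ uAu   [A → u A u]
uAu ⇒ uvAvu   [A → v A v]
uvAvu ⇒ uvvAvvu   [A → v A v]
uvvAvvu ⇒ uvvvAvvvu   [A → v A v]
uvvvAvvvu ⇒ uvvvuAuvvvu   [A → u A u]
uvvvuAuvvvu ⇒ uvvvuuAuuvvvu   [A → u A u]
uvvvuuAuuvvvu ⇒ uvvvuuvAvuuvvvu   [A → v A v]
uvvvuuvAvuuvvvu ⇒ uvvvuuvuAuvuuvvvu   [A → u A u]
uvvvuuvuAuvuuvvvu ⇒ uvvvuuvuuAuuvuuvvvu   [A → u A u]
uvvvuuvuuAuuvuuvvvu ⇒ uvvvuuvuuuuuvuuvvvu   [A → u]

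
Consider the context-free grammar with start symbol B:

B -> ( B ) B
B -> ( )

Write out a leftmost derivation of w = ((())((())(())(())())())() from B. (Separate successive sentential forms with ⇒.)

B ⇒ (B)B ⇒ ((B)B)B ⇒ ((())B)B ⇒ ((())(B)B)B ⇒ ((())((B)B)B)B ⇒ ((())((())B)B)B ⇒ ((())((())(B)B)B)B ⇒ ((())((())(())B)B)B ⇒ ((())((())(())(B)B)B)B ⇒ ((())((())(())(())B)B)B ⇒ ((())((())(())(())())B)B ⇒ ((())((())(())(())())())B ⇒ ((())((())(())(())())())()

B ⇒ (B)B   [B -> ( B ) B]
(B)B ⇒ ((B)B)B   [B -> ( B ) B]
((B)B)B ⇒ ((())B)B   [B -> ( )]
((())B)B ⇒ ((())(B)B)B   [B -> ( B ) B]
((())(B)B)B ⇒ ((())((B)B)B)B   [B -> ( B ) B]
((())((B)B)B)B ⇒ ((())((())B)B)B   [B -> ( )]
((())((())B)B)B ⇒ ((())((())(B)B)B)B   [B -> ( B ) B]
((())((())(B)B)B)B ⇒ ((())((())(())B)B)B   [B -> ( )]
((())((())(())B)B)B ⇒ ((())((())(())(B)B)B)B   [B -> ( B ) B]
((())((())(())(B)B)B)B ⇒ ((())((())(())(())B)B)B   [B -> ( )]
((())((())(())(())B)B)B ⇒ ((())((())(())(())())B)B   [B -> ( )]
((())((())(())(())())B)B ⇒ ((())((())(())(())())())B   [B -> ( )]
((())((())(())(())())())B ⇒ ((())((())(())(())())())()   [B -> ( )]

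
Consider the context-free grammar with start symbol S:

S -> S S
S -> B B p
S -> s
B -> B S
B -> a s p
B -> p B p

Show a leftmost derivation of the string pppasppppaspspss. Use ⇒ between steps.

S ⇒ SS   [S -> S S]
SS ⇒ SSS   [S -> S S]
SSS ⇒ BBpSS   [S -> B B p]
BBpSS ⇒ pBpBpSS   [B -> p B p]
pBpBpSS ⇒ ppBppBpSS   [B -> p B p]
ppBppBpSS ⇒ pppBpppBpSS   [B -> p B p]
pppBpppBpSS ⇒ pppasppppBpSS   [B -> a s p]
pppasppppBpSS ⇒ pppasppppBSpSS   [B -> B S]
pppasppppBSpSS ⇒ pppasppppaspSpSS   [B -> a s p]
pppasppppaspSpSS ⇒ pppasppppaspspSS   [S -> s]
pppasppppaspspSS ⇒ pppasppppaspspsS   [S -> s]
pppasppppaspspsS ⇒ pppasppppaspspss   [S -> s]

S ⇒ SS ⇒ SSS ⇒ BBpSS ⇒ pBpBpSS ⇒ ppBppBpSS ⇒ pppBpppBpSS ⇒ pppasppppBpSS ⇒ pppasppppBSpSS ⇒ pppasppppaspSpSS ⇒ pppasppppaspspSS ⇒ pppasppppaspspsS ⇒ pppasppppaspspss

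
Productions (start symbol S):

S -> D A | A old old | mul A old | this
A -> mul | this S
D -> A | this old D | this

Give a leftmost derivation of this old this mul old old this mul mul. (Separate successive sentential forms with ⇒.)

S ⇒ D A ⇒ this old D A ⇒ this old A A ⇒ this old this S A ⇒ this old this A old old A ⇒ this old this mul old old A ⇒ this old this mul old old this S ⇒ this old this mul old old this D A ⇒ this old this mul old old this A A ⇒ this old this mul old old this mul A ⇒ this old this mul old old this mul mul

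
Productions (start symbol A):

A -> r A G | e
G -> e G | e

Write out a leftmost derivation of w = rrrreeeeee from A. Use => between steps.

A => rAG   [A -> r A G]
rAG => rrAGG   [A -> r A G]
rrAGG => rrrAGGG   [A -> r A G]
rrrAGGG => rrrrAGGGG   [A -> r A G]
rrrrAGGGG => rrrreGGGG   [A -> e]
rrrreGGGG => rrrreeGGG   [G -> e]
rrrreeGGG => rrrreeeGGG   [G -> e G]
rrrreeeGGG => rrrreeeeGG   [G -> e]
rrrreeeeGG => rrrreeeeeG   [G -> e]
rrrreeeeeG => rrrreeeeee   [G -> e]

A => rAG => rrAGG => rrrAGGG => rrrrAGGGG => rrrreGGGG => rrrreeGGG => rrrreeeGGG => rrrreeeeGG => rrrreeeeeG => rrrreeeeee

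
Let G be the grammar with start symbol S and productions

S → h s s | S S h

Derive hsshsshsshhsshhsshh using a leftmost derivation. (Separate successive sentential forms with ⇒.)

S ⇒ SSh ⇒ hssSh ⇒ hssSShh ⇒ hssSShShh ⇒ hssSShShShh ⇒ hsshssShShShh ⇒ hsshsshsshShShh ⇒ hsshsshsshhsshShh ⇒ hsshsshsshhsshhsshh

S ⇒ SSh   [S → S S h]
SSh ⇒ hssSh   [S → h s s]
hssSh ⇒ hssSShh   [S → S S h]
hssSShh ⇒ hssSShShh   [S → S S h]
hssSShShh ⇒ hssSShShShh   [S → S S h]
hssSShShShh ⇒ hsshssShShShh   [S → h s s]
hsshssShShShh ⇒ hsshsshsshShShh   [S → h s s]
hsshsshsshShShh ⇒ hsshsshsshhsshShh   [S → h s s]
hsshsshsshhsshShh ⇒ hsshsshsshhsshhsshh   [S → h s s]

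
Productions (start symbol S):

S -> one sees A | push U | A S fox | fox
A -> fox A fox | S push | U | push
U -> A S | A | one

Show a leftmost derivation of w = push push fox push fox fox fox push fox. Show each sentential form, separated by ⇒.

S ⇒ push U ⇒ push A S ⇒ push S push S ⇒ push A S fox push S ⇒ push push S fox push S ⇒ push push A S fox fox push S ⇒ push push S push S fox fox push S ⇒ push push fox push S fox fox push S ⇒ push push fox push fox fox fox push S ⇒ push push fox push fox fox fox push fox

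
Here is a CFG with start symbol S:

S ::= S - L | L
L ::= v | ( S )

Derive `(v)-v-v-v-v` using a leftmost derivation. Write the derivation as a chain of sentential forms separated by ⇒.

S ⇒ S-L   [S ::= S - L]
S-L ⇒ S-L-L   [S ::= S - L]
S-L-L ⇒ S-L-L-L   [S ::= S - L]
S-L-L-L ⇒ S-L-L-L-L   [S ::= S - L]
S-L-L-L-L ⇒ L-L-L-L-L   [S ::= L]
L-L-L-L-L ⇒ (S)-L-L-L-L   [L ::= ( S )]
(S)-L-L-L-L ⇒ (L)-L-L-L-L   [S ::= L]
(L)-L-L-L-L ⇒ (v)-L-L-L-L   [L ::= v]
(v)-L-L-L-L ⇒ (v)-v-L-L-L   [L ::= v]
(v)-v-L-L-L ⇒ (v)-v-v-L-L   [L ::= v]
(v)-v-v-L-L ⇒ (v)-v-v-v-L   [L ::= v]
(v)-v-v-v-L ⇒ (v)-v-v-v-v   [L ::= v]

S ⇒ S-L ⇒ S-L-L ⇒ S-L-L-L ⇒ S-L-L-L-L ⇒ L-L-L-L-L ⇒ (S)-L-L-L-L ⇒ (L)-L-L-L-L ⇒ (v)-L-L-L-L ⇒ (v)-v-L-L-L ⇒ (v)-v-v-L-L ⇒ (v)-v-v-v-L ⇒ (v)-v-v-v-v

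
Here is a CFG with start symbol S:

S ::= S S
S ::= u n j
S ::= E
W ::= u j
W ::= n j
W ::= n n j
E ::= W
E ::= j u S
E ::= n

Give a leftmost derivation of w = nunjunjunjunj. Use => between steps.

S => SS => SSS => SSSS => ESSS => nSSS => nSSSS => nunjSSS => nunjunjSS => nunjunjunjS => nunjunjunjunj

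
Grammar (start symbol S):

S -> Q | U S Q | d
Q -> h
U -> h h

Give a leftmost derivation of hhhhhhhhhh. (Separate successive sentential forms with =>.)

S => USQ   [S -> U S Q]
USQ => hhSQ   [U -> h h]
hhSQ => hhUSQQ   [S -> U S Q]
hhUSQQ => hhhhSQQ   [U -> h h]
hhhhSQQ => hhhhUSQQQ   [S -> U S Q]
hhhhUSQQQ => hhhhhhSQQQ   [U -> h h]
hhhhhhSQQQ => hhhhhhQQQQ   [S -> Q]
hhhhhhQQQQ => hhhhhhhQQQ   [Q -> h]
hhhhhhhQQQ => hhhhhhhhQQ   [Q -> h]
hhhhhhhhQQ => hhhhhhhhhQ   [Q -> h]
hhhhhhhhhQ => hhhhhhhhhh   [Q -> h]

S => USQ => hhSQ => hhUSQQ => hhhhSQQ => hhhhUSQQQ => hhhhhhSQQQ => hhhhhhQQQQ => hhhhhhhQQQ => hhhhhhhhQQ => hhhhhhhhhQ => hhhhhhhhhh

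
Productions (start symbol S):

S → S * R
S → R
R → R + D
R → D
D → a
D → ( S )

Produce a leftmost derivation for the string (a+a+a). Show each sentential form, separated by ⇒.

S ⇒ R   [S → R]
R ⇒ D   [R → D]
D ⇒ (S)   [D → ( S )]
(S) ⇒ (R)   [S → R]
(R) ⇒ (R+D)   [R → R + D]
(R+D) ⇒ (R+D+D)   [R → R + D]
(R+D+D) ⇒ (D+D+D)   [R → D]
(D+D+D) ⇒ (a+D+D)   [D → a]
(a+D+D) ⇒ (a+a+D)   [D → a]
(a+a+D) ⇒ (a+a+a)   [D → a]

S ⇒ R ⇒ D ⇒ (S) ⇒ (R) ⇒ (R+D) ⇒ (R+D+D) ⇒ (D+D+D) ⇒ (a+D+D) ⇒ (a+a+D) ⇒ (a+a+a)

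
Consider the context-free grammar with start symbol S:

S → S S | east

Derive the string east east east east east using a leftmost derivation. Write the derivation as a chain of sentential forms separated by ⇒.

S ⇒ S S   [S → S S]
S S ⇒ S S S   [S → S S]
S S S ⇒ S S S S   [S → S S]
S S S S ⇒ east S S S   [S → east]
east S S S ⇒ east S S S S   [S → S S]
east S S S S ⇒ east east S S S   [S → east]
east east S S S ⇒ east east east S S   [S → east]
east east east S S ⇒ east east east east S   [S → east]
east east east east S ⇒ east east east east east   [S → east]

S ⇒ S S ⇒ S S S ⇒ S S S S ⇒ east S S S ⇒ east S S S S ⇒ east east S S S ⇒ east east east S S ⇒ east east east east S ⇒ east east east east east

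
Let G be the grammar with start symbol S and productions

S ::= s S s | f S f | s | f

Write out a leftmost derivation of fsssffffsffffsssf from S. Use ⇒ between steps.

S ⇒ fSf ⇒ fsSsf ⇒ fssSssf ⇒ fsssSsssf ⇒ fsssfSfsssf ⇒ fsssffSffsssf ⇒ fsssfffSfffsssf ⇒ fsssffffSffffsssf ⇒ fsssffffsffffsssf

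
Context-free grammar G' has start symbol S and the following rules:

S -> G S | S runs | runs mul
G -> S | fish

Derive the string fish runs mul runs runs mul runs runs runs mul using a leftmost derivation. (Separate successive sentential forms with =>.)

S => G S => S S => S runs S => S runs runs S => G S runs runs S => S S runs runs S => S runs S runs runs S => G S runs S runs runs S => fish S runs S runs runs S => fish runs mul runs S runs runs S => fish runs mul runs runs mul runs runs S => fish runs mul runs runs mul runs runs runs mul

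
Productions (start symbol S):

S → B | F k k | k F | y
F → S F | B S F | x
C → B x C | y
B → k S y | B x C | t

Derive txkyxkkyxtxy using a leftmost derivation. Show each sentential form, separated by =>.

S => B => BxC => txC => txBxC => txkSyxC => txkFkkyxC => txkSFkkyxC => txkyFkkyxC => txkyxkkyxC => txkyxkkyxBxC => txkyxkkyxtxC => txkyxkkyxtxy

S => B   [S → B]
B => BxC   [B → B x C]
BxC => txC   [B → t]
txC => txBxC   [C → B x C]
txBxC => txkSyxC   [B → k S y]
txkSyxC => txkFkkyxC   [S → F k k]
txkFkkyxC => txkSFkkyxC   [F → S F]
txkSFkkyxC => txkyFkkyxC   [S → y]
txkyFkkyxC => txkyxkkyxC   [F → x]
txkyxkkyxC => txkyxkkyxBxC   [C → B x C]
txkyxkkyxBxC => txkyxkkyxtxC   [B → t]
txkyxkkyxtxC => txkyxkkyxtxy   [C → y]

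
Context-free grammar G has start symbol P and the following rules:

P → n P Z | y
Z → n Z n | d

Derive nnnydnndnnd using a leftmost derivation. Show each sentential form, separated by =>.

P => nPZ   [P → n P Z]
nPZ => nnPZZ   [P → n P Z]
nnPZZ => nnnPZZZ   [P → n P Z]
nnnPZZZ => nnnyZZZ   [P → y]
nnnyZZZ => nnnydZZ   [Z → d]
nnnydZZ => nnnydnZnZ   [Z → n Z n]
nnnydnZnZ => nnnydnnZnnZ   [Z → n Z n]
nnnydnnZnnZ => nnnydnndnnZ   [Z → d]
nnnydnndnnZ => nnnydnndnnd   [Z → d]

P=>nPZ=>nnPZZ=>nnnPZZZ=>nnnyZZZ=>nnnydZZ=>nnnydnZnZ=>nnnydnnZnnZ=>nnnydnndnnZ=>nnnydnndnnd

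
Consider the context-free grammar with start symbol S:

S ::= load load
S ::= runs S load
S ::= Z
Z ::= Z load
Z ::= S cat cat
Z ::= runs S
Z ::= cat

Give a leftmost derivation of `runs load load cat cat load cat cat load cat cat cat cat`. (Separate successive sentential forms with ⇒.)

S ⇒ Z ⇒ S cat cat ⇒ Z cat cat ⇒ S cat cat cat cat ⇒ Z cat cat cat cat ⇒ Z load cat cat cat cat ⇒ S cat cat load cat cat cat cat ⇒ runs S load cat cat load cat cat cat cat ⇒ runs Z load cat cat load cat cat cat cat ⇒ runs S cat cat load cat cat load cat cat cat cat ⇒ runs load load cat cat load cat cat load cat cat cat cat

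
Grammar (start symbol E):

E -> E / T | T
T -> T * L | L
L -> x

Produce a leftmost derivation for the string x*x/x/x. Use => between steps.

E=>E/T=>E/T/T=>T/T/T=>T*L/T/T=>L*L/T/T=>x*L/T/T=>x*x/T/T=>x*x/L/T=>x*x/x/T=>x*x/x/L=>x*x/x/x

E => E/T   [E -> E / T]
E/T => E/T/T   [E -> E / T]
E/T/T => T/T/T   [E -> T]
T/T/T => T*L/T/T   [T -> T * L]
T*L/T/T => L*L/T/T   [T -> L]
L*L/T/T => x*L/T/T   [L -> x]
x*L/T/T => x*x/T/T   [L -> x]
x*x/T/T => x*x/L/T   [T -> L]
x*x/L/T => x*x/x/T   [L -> x]
x*x/x/T => x*x/x/L   [T -> L]
x*x/x/L => x*x/x/x   [L -> x]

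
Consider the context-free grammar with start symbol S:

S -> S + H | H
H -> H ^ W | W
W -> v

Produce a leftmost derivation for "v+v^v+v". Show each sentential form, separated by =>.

S => S+H => S+H+H => H+H+H => W+H+H => v+H+H => v+H^W+H => v+W^W+H => v+v^W+H => v+v^v+H => v+v^v+W => v+v^v+v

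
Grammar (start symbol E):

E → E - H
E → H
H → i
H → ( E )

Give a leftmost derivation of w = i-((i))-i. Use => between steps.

E => E-H   [E → E - H]
E-H => E-H-H   [E → E - H]
E-H-H => H-H-H   [E → H]
H-H-H => i-H-H   [H → i]
i-H-H => i-(E)-H   [H → ( E )]
i-(E)-H => i-(H)-H   [E → H]
i-(H)-H => i-((E))-H   [H → ( E )]
i-((E))-H => i-((H))-H   [E → H]
i-((H))-H => i-((i))-H   [H → i]
i-((i))-H => i-((i))-i   [H → i]

E => E-H => E-H-H => H-H-H => i-H-H => i-(E)-H => i-(H)-H => i-((E))-H => i-((H))-H => i-((i))-H => i-((i))-i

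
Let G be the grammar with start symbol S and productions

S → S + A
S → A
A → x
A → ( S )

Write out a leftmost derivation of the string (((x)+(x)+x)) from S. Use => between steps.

S => A   [S → A]
A => (S)   [A → ( S )]
(S) => (A)   [S → A]
(A) => ((S))   [A → ( S )]
((S)) => ((S+A))   [S → S + A]
((S+A)) => ((S+A+A))   [S → S + A]
((S+A+A)) => ((A+A+A))   [S → A]
((A+A+A)) => (((S)+A+A))   [A → ( S )]
(((S)+A+A)) => (((A)+A+A))   [S → A]
(((A)+A+A)) => (((x)+A+A))   [A → x]
(((x)+A+A)) => (((x)+(S)+A))   [A → ( S )]
(((x)+(S)+A)) => (((x)+(A)+A))   [S → A]
(((x)+(A)+A)) => (((x)+(x)+A))   [A → x]
(((x)+(x)+A)) => (((x)+(x)+x))   [A → x]

S => A => (S) => (A) => ((S)) => ((S+A)) => ((S+A+A)) => ((A+A+A)) => (((S)+A+A)) => (((A)+A+A)) => (((x)+A+A)) => (((x)+(S)+A)) => (((x)+(A)+A)) => (((x)+(x)+A)) => (((x)+(x)+x))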